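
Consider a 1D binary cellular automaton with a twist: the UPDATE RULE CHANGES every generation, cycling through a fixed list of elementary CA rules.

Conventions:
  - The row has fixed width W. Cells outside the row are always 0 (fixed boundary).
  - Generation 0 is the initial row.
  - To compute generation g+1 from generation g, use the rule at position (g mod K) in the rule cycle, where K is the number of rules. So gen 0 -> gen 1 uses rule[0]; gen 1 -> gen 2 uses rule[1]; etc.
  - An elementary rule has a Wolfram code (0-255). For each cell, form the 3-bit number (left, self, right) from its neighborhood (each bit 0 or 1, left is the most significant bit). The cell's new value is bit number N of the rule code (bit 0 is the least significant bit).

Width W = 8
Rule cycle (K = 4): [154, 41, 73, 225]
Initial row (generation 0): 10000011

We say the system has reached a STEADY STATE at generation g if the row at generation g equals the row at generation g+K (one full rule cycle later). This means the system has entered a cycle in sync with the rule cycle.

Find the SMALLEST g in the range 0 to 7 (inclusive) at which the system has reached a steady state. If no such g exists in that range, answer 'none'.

Gen 0: 10000011
Gen 1 (rule 154): 01000110
Gen 2 (rule 41): 00010100
Gen 3 (rule 73): 11000001
Gen 4 (rule 225): 01011100
Gen 5 (rule 154): 10011010
Gen 6 (rule 41): 00010100
Gen 7 (rule 73): 11000001
Gen 8 (rule 225): 01011100
Gen 9 (rule 154): 10011010
Gen 10 (rule 41): 00010100
Gen 11 (rule 73): 11000001

Answer: 2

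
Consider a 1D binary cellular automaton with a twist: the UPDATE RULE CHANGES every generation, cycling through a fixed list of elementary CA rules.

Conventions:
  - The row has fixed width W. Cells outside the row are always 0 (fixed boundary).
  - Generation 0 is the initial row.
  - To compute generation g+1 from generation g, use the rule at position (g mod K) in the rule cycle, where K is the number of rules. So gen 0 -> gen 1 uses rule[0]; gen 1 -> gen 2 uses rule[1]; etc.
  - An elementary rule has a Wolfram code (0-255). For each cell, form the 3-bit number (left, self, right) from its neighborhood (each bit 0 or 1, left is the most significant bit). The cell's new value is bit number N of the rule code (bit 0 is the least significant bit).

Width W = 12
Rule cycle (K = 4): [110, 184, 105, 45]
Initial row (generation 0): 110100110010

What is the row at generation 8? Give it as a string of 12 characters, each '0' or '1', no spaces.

Answer: 101011000100

Derivation:
Gen 0: 110100110010
Gen 1 (rule 110): 111101110110
Gen 2 (rule 184): 111011101101
Gen 3 (rule 105): 101110111110
Gen 4 (rule 45): 111001100000
Gen 5 (rule 110): 101011100000
Gen 6 (rule 184): 010111010000
Gen 7 (rule 105): 001101100111
Gen 8 (rule 45): 101011000100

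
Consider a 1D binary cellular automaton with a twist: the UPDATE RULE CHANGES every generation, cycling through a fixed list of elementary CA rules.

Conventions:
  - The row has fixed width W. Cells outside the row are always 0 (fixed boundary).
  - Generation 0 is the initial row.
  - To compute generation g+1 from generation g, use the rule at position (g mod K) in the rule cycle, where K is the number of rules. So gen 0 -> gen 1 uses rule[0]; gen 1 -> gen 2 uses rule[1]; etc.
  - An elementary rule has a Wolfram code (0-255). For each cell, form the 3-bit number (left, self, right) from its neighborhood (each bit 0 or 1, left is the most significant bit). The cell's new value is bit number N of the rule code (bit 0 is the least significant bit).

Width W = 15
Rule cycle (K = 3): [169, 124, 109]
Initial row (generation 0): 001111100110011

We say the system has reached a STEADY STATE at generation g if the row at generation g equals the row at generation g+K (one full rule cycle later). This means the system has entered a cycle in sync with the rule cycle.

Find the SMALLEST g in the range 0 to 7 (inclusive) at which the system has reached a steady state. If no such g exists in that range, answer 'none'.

Answer: 4

Derivation:
Gen 0: 001111100110011
Gen 1 (rule 169): 101111000100010
Gen 2 (rule 124): 111001100110011
Gen 3 (rule 109): 101001100110011
Gen 4 (rule 169): 010001000100010
Gen 5 (rule 124): 011001100110011
Gen 6 (rule 109): 011001100110011
Gen 7 (rule 169): 010001000100010
Gen 8 (rule 124): 011001100110011
Gen 9 (rule 109): 011001100110011
Gen 10 (rule 169): 010001000100010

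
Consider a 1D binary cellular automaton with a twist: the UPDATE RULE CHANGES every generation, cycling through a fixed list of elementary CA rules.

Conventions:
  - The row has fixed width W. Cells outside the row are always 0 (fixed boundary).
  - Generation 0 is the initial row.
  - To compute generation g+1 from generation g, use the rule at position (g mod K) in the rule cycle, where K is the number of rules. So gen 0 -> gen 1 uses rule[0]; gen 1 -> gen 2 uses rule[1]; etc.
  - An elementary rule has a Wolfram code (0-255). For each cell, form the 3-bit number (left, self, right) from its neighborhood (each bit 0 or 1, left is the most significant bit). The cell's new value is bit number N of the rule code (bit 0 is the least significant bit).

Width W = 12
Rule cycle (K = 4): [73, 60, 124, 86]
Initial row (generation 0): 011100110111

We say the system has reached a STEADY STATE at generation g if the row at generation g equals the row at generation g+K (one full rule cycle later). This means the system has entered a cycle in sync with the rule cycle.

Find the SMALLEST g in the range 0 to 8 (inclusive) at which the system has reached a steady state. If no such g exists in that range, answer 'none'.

Answer: 7

Derivation:
Gen 0: 011100110111
Gen 1 (rule 73): 010100110101
Gen 2 (rule 60): 011110101111
Gen 3 (rule 124): 010011111001
Gen 4 (rule 86): 111100001111
Gen 5 (rule 73): 100101101001
Gen 6 (rule 60): 110111011101
Gen 7 (rule 124): 111101110111
Gen 8 (rule 86): 000100010001
Gen 9 (rule 73): 110001000100
Gen 10 (rule 60): 101001100110
Gen 11 (rule 124): 111101110111
Gen 12 (rule 86): 000100010001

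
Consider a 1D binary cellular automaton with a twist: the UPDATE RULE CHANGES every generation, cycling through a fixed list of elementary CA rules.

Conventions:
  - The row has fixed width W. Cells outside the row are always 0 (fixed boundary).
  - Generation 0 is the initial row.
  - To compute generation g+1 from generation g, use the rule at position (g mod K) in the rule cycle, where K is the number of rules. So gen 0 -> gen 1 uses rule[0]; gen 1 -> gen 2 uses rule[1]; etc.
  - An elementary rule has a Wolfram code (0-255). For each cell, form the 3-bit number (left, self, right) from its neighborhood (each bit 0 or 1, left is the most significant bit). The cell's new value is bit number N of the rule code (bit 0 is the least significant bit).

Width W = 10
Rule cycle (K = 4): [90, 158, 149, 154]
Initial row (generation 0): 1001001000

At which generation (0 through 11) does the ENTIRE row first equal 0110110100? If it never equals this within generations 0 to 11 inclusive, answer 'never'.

Gen 0: 1001001000
Gen 1 (rule 90): 0110110100
Gen 2 (rule 158): 1100100110
Gen 3 (rule 149): 0010110001
Gen 4 (rule 154): 0100101010
Gen 5 (rule 90): 1011000001
Gen 6 (rule 158): 1010100011
Gen 7 (rule 149): 1010111000
Gen 8 (rule 154): 0000110100
Gen 9 (rule 90): 0001110010
Gen 10 (rule 158): 0011101111
Gen 11 (rule 149): 1001000110

Answer: 1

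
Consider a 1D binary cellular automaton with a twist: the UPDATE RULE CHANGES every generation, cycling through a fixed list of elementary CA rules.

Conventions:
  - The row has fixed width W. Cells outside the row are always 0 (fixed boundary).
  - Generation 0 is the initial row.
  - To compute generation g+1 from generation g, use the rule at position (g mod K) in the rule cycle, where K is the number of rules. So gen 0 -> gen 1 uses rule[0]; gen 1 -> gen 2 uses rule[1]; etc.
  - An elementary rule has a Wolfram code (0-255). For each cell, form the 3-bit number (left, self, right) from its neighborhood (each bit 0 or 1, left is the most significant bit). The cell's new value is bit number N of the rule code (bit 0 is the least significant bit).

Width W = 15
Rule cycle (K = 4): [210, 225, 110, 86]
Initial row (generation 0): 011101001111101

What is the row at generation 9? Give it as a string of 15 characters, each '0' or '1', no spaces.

Gen 0: 011101001111101
Gen 1 (rule 210): 101100110111100
Gen 2 (rule 225): 010100011011101
Gen 3 (rule 110): 111100111110111
Gen 4 (rule 86): 000111000010001
Gen 5 (rule 210): 001011100101010
Gen 6 (rule 225): 100101100010100
Gen 7 (rule 110): 101111100111100
Gen 8 (rule 86): 100000111000110
Gen 9 (rule 210): 010001011101011

Answer: 010001011101011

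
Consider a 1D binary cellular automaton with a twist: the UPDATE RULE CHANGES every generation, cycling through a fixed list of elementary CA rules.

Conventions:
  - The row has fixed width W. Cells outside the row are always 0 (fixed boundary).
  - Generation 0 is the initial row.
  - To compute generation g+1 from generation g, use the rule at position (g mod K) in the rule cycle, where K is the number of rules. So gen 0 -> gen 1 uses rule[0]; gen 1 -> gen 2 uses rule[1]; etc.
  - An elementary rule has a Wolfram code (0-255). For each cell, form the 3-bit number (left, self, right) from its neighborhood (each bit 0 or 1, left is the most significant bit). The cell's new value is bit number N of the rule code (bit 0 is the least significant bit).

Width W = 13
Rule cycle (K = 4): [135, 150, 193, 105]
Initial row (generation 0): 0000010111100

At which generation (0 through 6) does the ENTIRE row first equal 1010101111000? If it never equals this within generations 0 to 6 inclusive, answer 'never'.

Answer: 5

Derivation:
Gen 0: 0000010111100
Gen 1 (rule 135): 1111110011001
Gen 2 (rule 150): 0111101100111
Gen 3 (rule 193): 0011100100011
Gen 4 (rule 105): 1010100001011
Gen 5 (rule 135): 1010101111000
Gen 6 (rule 150): 1010100110100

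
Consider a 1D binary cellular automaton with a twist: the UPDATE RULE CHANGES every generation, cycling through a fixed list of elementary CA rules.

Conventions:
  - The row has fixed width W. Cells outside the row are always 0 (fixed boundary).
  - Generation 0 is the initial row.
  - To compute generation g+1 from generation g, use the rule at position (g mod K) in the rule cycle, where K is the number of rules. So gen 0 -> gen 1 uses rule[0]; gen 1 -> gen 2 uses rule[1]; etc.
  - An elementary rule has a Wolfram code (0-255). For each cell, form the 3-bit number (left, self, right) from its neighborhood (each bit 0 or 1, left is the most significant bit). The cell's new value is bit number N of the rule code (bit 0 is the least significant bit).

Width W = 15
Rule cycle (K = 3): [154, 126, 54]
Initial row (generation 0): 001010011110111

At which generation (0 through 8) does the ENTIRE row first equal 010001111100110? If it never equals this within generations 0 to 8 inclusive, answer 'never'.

Answer: 1

Derivation:
Gen 0: 001010011110111
Gen 1 (rule 154): 010001111100110
Gen 2 (rule 126): 111011000111111
Gen 3 (rule 54): 000100101000000
Gen 4 (rule 154): 001011000100000
Gen 5 (rule 126): 011111101110000
Gen 6 (rule 54): 100000010001000
Gen 7 (rule 154): 010000101010100
Gen 8 (rule 126): 111001111111110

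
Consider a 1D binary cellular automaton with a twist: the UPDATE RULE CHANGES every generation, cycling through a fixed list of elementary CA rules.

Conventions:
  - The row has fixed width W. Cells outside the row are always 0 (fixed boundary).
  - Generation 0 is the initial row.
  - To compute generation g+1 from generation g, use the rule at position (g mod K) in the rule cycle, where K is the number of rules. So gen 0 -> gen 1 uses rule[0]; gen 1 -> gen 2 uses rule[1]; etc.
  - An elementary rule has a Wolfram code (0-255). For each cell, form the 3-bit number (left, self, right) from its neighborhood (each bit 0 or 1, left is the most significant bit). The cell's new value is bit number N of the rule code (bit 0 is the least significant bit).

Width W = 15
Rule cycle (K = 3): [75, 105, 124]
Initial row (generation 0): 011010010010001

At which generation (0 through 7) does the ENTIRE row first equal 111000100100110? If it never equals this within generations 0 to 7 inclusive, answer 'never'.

Gen 0: 011010010010001
Gen 1 (rule 75): 111000100100110
Gen 2 (rule 105): 101010000000110
Gen 3 (rule 124): 111111000000111
Gen 4 (rule 75): 100001011111101
Gen 5 (rule 105): 001100110000110
Gen 6 (rule 124): 001110111000111
Gen 7 (rule 75): 111010101011101

Answer: 1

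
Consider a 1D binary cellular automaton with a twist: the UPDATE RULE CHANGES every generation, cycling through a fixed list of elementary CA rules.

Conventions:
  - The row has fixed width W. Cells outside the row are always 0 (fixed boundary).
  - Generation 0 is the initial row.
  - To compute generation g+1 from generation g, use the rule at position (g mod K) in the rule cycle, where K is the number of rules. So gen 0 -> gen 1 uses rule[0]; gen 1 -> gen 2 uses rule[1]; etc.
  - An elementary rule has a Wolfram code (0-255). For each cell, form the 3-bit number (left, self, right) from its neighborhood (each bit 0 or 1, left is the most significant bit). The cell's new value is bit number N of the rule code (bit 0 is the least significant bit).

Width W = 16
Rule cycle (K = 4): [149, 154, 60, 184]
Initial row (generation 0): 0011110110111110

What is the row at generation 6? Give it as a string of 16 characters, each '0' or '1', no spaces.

Gen 0: 0011110110111110
Gen 1 (rule 149): 1001100000011101
Gen 2 (rule 154): 0111010000111000
Gen 3 (rule 60): 0100111000100100
Gen 4 (rule 184): 0010110100010010
Gen 5 (rule 149): 1010000111011011
Gen 6 (rule 154): 0001001110010010

Answer: 0001001110010010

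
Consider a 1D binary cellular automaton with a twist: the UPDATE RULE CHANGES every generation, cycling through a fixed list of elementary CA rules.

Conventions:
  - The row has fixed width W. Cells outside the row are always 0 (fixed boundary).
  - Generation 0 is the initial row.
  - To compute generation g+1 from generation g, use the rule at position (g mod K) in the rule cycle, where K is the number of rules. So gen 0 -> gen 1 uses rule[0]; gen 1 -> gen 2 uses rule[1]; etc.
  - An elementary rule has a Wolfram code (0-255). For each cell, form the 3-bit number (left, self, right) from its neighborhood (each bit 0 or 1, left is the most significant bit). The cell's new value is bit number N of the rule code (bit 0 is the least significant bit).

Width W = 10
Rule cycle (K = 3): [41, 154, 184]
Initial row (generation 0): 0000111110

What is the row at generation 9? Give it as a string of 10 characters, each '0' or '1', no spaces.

Answer: 0100001000

Derivation:
Gen 0: 0000111110
Gen 1 (rule 41): 1110100000
Gen 2 (rule 154): 1100010000
Gen 3 (rule 184): 1010001000
Gen 4 (rule 41): 0100100011
Gen 5 (rule 154): 1011010110
Gen 6 (rule 184): 0110101101
Gen 7 (rule 41): 0101011010
Gen 8 (rule 154): 1000010001
Gen 9 (rule 184): 0100001000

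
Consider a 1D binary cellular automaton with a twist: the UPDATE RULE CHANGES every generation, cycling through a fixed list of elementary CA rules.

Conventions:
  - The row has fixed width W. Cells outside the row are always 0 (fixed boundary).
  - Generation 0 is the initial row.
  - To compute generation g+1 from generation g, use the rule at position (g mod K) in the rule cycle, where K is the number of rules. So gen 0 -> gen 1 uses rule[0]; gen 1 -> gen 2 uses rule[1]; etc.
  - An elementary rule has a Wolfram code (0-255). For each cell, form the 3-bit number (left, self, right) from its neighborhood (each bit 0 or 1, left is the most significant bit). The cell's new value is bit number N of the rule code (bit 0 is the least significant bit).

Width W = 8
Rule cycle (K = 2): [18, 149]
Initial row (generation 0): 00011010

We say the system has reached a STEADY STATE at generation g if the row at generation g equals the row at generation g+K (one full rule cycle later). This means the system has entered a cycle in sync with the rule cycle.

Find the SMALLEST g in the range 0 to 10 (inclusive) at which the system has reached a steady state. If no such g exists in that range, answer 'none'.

Answer: 3

Derivation:
Gen 0: 00011010
Gen 1 (rule 18): 00100001
Gen 2 (rule 149): 10111101
Gen 3 (rule 18): 00000000
Gen 4 (rule 149): 11111111
Gen 5 (rule 18): 00000000
Gen 6 (rule 149): 11111111
Gen 7 (rule 18): 00000000
Gen 8 (rule 149): 11111111
Gen 9 (rule 18): 00000000
Gen 10 (rule 149): 11111111
Gen 11 (rule 18): 00000000
Gen 12 (rule 149): 11111111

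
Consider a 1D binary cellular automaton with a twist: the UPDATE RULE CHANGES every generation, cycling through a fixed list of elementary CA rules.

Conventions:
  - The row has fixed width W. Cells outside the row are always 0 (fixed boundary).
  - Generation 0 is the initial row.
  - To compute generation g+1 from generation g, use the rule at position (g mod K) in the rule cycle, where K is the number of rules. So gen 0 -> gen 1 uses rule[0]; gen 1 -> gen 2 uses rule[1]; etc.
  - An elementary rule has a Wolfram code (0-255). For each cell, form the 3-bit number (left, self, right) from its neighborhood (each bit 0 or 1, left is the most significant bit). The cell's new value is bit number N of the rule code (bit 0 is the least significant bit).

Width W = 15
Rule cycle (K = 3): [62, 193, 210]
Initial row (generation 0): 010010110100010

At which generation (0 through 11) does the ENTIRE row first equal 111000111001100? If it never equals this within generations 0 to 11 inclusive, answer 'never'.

Gen 0: 010010110100010
Gen 1 (rule 62): 111111101110111
Gen 2 (rule 193): 011111100110011
Gen 3 (rule 210): 101111111011101
Gen 4 (rule 62): 111000000110011
Gen 5 (rule 193): 011011110010001
Gen 6 (rule 210): 101001111101010
Gen 7 (rule 62): 111111000011111
Gen 8 (rule 193): 011111011001111
Gen 9 (rule 210): 101111001110111
Gen 10 (rule 62): 111000111001100
Gen 11 (rule 193): 011010011000101

Answer: 10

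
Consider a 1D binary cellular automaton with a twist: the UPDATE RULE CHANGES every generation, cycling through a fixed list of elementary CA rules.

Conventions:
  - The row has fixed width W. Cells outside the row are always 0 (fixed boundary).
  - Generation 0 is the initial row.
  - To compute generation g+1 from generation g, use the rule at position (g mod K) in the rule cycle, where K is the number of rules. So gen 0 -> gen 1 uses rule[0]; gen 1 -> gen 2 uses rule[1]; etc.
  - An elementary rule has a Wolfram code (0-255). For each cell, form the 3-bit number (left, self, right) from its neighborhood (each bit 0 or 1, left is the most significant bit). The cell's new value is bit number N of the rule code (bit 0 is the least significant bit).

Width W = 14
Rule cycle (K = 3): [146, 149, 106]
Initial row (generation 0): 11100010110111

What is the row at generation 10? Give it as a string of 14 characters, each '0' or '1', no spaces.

Gen 0: 11100010110111
Gen 1 (rule 146): 01010100000010
Gen 2 (rule 149): 01010111111011
Gen 3 (rule 106): 10101100001111
Gen 4 (rule 146): 00000010010110
Gen 5 (rule 149): 11111011010001
Gen 6 (rule 106): 10001111100010
Gen 7 (rule 146): 01010111010101
Gen 8 (rule 149): 01010010010101
Gen 9 (rule 106): 10100100101010
Gen 10 (rule 146): 00011011000001

Answer: 00011011000001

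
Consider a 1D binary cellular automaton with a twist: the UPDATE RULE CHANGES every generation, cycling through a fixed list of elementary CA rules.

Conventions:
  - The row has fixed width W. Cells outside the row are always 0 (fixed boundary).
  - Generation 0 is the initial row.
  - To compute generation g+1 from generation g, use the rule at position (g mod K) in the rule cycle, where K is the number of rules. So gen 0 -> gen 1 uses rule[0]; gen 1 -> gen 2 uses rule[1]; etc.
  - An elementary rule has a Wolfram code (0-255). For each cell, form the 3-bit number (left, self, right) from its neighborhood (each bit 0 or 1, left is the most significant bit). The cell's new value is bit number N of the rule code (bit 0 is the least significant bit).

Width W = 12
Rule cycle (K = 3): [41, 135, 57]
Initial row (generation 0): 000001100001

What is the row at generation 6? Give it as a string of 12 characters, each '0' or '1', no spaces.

Answer: 100110011010

Derivation:
Gen 0: 000001100001
Gen 1 (rule 41): 111101001100
Gen 2 (rule 135): 011001010001
Gen 3 (rule 57): 010100101100
Gen 4 (rule 41): 001000011001
Gen 5 (rule 135): 111011100011
Gen 6 (rule 57): 100110011010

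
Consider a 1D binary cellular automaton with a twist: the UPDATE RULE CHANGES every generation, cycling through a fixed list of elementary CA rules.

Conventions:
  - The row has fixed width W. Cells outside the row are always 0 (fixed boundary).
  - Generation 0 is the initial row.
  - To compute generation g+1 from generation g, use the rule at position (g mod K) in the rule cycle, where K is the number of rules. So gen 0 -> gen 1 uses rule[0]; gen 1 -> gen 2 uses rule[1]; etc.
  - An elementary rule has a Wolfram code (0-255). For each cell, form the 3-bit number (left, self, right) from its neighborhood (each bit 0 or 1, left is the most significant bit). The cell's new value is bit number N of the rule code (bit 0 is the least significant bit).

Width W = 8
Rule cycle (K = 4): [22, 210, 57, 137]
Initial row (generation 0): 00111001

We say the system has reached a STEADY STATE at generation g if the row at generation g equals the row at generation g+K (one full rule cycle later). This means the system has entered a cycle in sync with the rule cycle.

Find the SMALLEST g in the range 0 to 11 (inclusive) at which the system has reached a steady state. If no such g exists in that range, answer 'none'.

Answer: none

Derivation:
Gen 0: 00111001
Gen 1 (rule 22): 01000111
Gen 2 (rule 210): 10101011
Gen 3 (rule 57): 01010110
Gen 4 (rule 137): 00000100
Gen 5 (rule 22): 00001110
Gen 6 (rule 210): 00010111
Gen 7 (rule 57): 11001100
Gen 8 (rule 137): 10001001
Gen 9 (rule 22): 11011111
Gen 10 (rule 210): 01001111
Gen 11 (rule 57): 00101000
Gen 12 (rule 137): 10000011
Gen 13 (rule 22): 11000100
Gen 14 (rule 210): 01101010
Gen 15 (rule 57): 01010101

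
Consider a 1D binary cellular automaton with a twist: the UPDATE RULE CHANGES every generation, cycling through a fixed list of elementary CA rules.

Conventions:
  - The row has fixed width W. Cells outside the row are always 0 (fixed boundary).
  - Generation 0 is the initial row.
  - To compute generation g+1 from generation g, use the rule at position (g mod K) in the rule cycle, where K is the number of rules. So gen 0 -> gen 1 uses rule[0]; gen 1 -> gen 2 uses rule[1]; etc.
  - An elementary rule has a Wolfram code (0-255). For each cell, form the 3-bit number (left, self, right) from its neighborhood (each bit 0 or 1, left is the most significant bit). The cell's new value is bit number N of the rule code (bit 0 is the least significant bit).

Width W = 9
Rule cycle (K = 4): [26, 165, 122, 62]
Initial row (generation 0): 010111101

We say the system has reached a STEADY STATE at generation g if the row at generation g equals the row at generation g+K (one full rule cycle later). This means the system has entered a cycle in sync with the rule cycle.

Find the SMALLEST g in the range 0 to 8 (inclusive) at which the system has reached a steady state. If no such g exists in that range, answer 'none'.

Gen 0: 010111101
Gen 1 (rule 26): 100100000
Gen 2 (rule 165): 100101111
Gen 3 (rule 122): 011011001
Gen 4 (rule 62): 110110111
Gen 5 (rule 26): 100100100
Gen 6 (rule 165): 100100101
Gen 7 (rule 122): 011011010
Gen 8 (rule 62): 110110111
Gen 9 (rule 26): 100100100
Gen 10 (rule 165): 100100101
Gen 11 (rule 122): 011011010
Gen 12 (rule 62): 110110111

Answer: 4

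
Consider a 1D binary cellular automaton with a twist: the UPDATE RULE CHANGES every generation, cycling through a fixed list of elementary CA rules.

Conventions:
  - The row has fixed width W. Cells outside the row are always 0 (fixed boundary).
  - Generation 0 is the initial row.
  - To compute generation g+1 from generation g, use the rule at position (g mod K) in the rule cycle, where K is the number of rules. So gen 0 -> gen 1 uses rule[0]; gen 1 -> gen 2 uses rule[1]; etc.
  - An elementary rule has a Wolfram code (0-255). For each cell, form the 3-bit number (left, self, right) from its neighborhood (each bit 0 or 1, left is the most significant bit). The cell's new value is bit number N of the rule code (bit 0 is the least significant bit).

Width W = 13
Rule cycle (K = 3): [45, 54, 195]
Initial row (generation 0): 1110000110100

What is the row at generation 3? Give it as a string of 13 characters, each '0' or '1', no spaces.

Answer: 0100010110101

Derivation:
Gen 0: 1110000110100
Gen 1 (rule 45): 1000110101101
Gen 2 (rule 54): 1101001110011
Gen 3 (rule 195): 0100010110101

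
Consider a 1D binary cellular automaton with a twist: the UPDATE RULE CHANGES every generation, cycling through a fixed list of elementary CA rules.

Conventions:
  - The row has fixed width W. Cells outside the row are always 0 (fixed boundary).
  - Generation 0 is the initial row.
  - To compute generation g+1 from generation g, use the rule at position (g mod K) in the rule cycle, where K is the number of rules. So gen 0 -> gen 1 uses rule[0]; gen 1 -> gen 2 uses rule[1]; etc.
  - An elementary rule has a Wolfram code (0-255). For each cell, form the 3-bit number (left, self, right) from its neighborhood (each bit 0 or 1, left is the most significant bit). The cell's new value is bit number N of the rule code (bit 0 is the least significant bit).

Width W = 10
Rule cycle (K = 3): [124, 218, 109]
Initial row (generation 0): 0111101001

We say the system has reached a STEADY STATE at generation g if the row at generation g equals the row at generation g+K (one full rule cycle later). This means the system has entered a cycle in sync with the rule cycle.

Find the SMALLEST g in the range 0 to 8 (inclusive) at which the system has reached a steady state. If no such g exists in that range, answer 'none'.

Answer: none

Derivation:
Gen 0: 0111101001
Gen 1 (rule 124): 0100111101
Gen 2 (rule 218): 1011111100
Gen 3 (rule 109): 1110000101
Gen 4 (rule 124): 1011000111
Gen 5 (rule 218): 0011101111
Gen 6 (rule 109): 1010111001
Gen 7 (rule 124): 1111101101
Gen 8 (rule 218): 1111101100
Gen 9 (rule 109): 1000111101
Gen 10 (rule 124): 1100100111
Gen 11 (rule 218): 1111011111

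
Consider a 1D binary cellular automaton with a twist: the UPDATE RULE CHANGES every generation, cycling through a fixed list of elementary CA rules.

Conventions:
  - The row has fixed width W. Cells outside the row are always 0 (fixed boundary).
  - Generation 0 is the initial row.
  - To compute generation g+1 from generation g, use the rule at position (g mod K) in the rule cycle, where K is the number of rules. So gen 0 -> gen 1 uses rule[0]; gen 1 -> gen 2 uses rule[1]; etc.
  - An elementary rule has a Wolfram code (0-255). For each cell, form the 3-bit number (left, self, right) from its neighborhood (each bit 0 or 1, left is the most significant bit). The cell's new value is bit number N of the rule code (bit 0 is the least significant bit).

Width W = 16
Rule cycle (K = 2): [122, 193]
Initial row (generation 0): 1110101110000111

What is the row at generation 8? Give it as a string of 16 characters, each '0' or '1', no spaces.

Gen 0: 1110101110000111
Gen 1 (rule 122): 1011011011001101
Gen 2 (rule 193): 0001001001000100
Gen 3 (rule 122): 0010110110101010
Gen 4 (rule 193): 1000010010000000
Gen 5 (rule 122): 0100101101000000
Gen 6 (rule 193): 0000000100011111
Gen 7 (rule 122): 0000001010110001
Gen 8 (rule 193): 1111100000010100

Answer: 1111100000010100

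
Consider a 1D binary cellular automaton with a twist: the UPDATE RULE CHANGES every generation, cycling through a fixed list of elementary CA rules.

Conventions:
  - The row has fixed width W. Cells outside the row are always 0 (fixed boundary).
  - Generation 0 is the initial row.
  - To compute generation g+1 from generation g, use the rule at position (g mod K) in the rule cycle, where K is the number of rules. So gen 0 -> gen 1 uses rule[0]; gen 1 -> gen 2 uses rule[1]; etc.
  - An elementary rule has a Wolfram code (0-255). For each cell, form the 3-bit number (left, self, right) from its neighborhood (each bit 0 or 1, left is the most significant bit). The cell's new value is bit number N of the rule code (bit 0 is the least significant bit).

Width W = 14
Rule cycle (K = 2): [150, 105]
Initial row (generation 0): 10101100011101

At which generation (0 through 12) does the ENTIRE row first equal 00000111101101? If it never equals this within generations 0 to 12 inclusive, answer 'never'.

Gen 0: 10101100011101
Gen 1 (rule 150): 10100010101001
Gen 2 (rule 105): 01001001010000
Gen 3 (rule 150): 11111111011000
Gen 4 (rule 105): 10000001111011
Gen 5 (rule 150): 11000010110000
Gen 6 (rule 105): 11011001110111
Gen 7 (rule 150): 00000110100010
Gen 8 (rule 105): 11110111001000
Gen 9 (rule 150): 01100010111100
Gen 10 (rule 105): 01101001100101
Gen 11 (rule 150): 10001110011101
Gen 12 (rule 105): 00101010010110

Answer: never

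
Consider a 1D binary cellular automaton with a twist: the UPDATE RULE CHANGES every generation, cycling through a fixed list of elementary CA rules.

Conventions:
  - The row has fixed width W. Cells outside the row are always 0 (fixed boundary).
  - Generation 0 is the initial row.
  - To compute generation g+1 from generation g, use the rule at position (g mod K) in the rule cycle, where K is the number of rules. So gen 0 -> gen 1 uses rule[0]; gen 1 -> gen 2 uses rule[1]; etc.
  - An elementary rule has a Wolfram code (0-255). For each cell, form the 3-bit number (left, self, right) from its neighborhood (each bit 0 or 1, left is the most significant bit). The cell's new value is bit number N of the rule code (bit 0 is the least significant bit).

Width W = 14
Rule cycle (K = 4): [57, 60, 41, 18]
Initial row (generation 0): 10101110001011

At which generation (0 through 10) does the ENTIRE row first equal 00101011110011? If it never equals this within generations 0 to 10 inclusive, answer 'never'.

Answer: 9

Derivation:
Gen 0: 10101110001011
Gen 1 (rule 57): 01011001100110
Gen 2 (rule 60): 01110101010101
Gen 3 (rule 41): 01001010101010
Gen 4 (rule 18): 10110000000001
Gen 5 (rule 57): 01101111111100
Gen 6 (rule 60): 01011000000010
Gen 7 (rule 41): 00110011111000
Gen 8 (rule 18): 01001100000100
Gen 9 (rule 57): 00101011110011
Gen 10 (rule 60): 00111110001010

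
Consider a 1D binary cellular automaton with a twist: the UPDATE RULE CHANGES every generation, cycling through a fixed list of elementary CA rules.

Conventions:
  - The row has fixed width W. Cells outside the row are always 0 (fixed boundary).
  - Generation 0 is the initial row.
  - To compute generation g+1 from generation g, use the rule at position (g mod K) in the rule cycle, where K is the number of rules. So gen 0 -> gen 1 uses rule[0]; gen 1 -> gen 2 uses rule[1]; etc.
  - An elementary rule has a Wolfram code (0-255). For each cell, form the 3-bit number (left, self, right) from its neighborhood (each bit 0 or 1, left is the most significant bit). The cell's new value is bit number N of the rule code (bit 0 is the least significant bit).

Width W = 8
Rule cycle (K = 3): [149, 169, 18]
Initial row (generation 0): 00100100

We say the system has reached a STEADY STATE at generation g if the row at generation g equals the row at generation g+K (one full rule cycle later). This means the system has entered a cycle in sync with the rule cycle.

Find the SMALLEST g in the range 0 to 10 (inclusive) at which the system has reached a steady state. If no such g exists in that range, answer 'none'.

Gen 0: 00100100
Gen 1 (rule 149): 10110111
Gen 2 (rule 169): 01101110
Gen 3 (rule 18): 10000001
Gen 4 (rule 149): 11111101
Gen 5 (rule 169): 11111010
Gen 6 (rule 18): 00000001
Gen 7 (rule 149): 11111101
Gen 8 (rule 169): 11111010
Gen 9 (rule 18): 00000001
Gen 10 (rule 149): 11111101
Gen 11 (rule 169): 11111010
Gen 12 (rule 18): 00000001
Gen 13 (rule 149): 11111101

Answer: 4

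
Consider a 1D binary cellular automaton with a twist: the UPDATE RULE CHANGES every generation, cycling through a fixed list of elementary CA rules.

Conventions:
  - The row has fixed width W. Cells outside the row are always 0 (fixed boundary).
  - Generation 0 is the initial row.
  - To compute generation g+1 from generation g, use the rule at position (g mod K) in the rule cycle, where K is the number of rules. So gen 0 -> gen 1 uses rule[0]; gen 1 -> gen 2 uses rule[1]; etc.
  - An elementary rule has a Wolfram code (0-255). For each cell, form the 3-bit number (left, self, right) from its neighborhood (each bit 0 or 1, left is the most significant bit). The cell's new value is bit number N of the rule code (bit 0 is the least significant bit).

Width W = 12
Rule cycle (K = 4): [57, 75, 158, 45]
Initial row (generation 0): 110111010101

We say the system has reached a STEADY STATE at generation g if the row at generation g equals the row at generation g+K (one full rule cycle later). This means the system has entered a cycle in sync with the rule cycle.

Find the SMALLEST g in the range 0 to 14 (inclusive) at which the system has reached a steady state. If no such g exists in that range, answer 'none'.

Answer: none

Derivation:
Gen 0: 110111010101
Gen 1 (rule 57): 101100101010
Gen 2 (rule 75): 001101000000
Gen 3 (rule 158): 011001100000
Gen 4 (rule 45): 010001001111
Gen 5 (rule 57): 001100101000
Gen 6 (rule 75): 111101000011
Gen 7 (rule 158): 111001100110
Gen 8 (rule 45): 100001000100
Gen 9 (rule 57): 011100110011
Gen 10 (rule 75): 110101110111
Gen 11 (rule 158): 100101100110
Gen 12 (rule 45): 100111000100
Gen 13 (rule 57): 010100110011
Gen 14 (rule 75): 100001110111
Gen 15 (rule 158): 110011100110
Gen 16 (rule 45): 100010000100
Gen 17 (rule 57): 011001110011
Gen 18 (rule 75): 111011010111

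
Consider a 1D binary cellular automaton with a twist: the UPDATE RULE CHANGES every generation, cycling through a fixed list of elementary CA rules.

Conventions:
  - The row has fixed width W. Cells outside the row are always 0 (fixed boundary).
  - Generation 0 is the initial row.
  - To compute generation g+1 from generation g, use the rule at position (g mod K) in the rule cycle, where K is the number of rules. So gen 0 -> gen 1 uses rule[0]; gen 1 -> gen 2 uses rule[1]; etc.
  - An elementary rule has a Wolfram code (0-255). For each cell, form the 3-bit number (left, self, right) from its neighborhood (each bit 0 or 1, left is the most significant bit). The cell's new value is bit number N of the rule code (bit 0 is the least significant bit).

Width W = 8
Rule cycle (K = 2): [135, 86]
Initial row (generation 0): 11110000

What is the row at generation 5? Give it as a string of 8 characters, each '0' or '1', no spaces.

Gen 0: 11110000
Gen 1 (rule 135): 01100111
Gen 2 (rule 86): 10111001
Gen 3 (rule 135): 10010011
Gen 4 (rule 86): 11111101
Gen 5 (rule 135): 01111001

Answer: 01111001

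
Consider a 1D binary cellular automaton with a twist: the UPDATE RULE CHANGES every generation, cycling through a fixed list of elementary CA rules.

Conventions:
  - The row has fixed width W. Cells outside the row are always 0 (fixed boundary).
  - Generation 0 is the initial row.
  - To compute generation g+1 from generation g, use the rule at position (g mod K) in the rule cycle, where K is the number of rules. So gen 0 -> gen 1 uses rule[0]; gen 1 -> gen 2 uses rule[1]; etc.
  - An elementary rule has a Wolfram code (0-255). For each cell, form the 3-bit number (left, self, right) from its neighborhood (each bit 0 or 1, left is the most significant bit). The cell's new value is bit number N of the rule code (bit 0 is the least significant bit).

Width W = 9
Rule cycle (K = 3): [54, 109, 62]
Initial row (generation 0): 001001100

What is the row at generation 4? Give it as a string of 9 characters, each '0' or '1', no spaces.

Gen 0: 001001100
Gen 1 (rule 54): 011110010
Gen 2 (rule 109): 010010010
Gen 3 (rule 62): 111111111
Gen 4 (rule 54): 000000000

Answer: 000000000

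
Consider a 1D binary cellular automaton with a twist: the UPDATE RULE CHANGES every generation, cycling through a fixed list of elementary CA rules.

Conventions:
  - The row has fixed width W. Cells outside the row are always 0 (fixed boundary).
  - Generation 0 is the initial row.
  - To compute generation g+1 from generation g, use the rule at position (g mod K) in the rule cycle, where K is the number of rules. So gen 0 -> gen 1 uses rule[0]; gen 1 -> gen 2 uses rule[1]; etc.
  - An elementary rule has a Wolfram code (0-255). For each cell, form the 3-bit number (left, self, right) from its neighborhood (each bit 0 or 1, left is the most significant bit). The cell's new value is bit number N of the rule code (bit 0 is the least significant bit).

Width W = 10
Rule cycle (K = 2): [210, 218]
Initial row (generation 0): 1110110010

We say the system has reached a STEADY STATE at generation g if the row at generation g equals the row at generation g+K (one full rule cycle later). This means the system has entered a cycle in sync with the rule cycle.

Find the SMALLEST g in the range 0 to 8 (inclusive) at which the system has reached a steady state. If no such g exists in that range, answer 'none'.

Gen 0: 1110110010
Gen 1 (rule 210): 0110011101
Gen 2 (rule 218): 1111111100
Gen 3 (rule 210): 0111111110
Gen 4 (rule 218): 1111111111
Gen 5 (rule 210): 0111111111
Gen 6 (rule 218): 1111111111
Gen 7 (rule 210): 0111111111
Gen 8 (rule 218): 1111111111
Gen 9 (rule 210): 0111111111
Gen 10 (rule 218): 1111111111

Answer: 4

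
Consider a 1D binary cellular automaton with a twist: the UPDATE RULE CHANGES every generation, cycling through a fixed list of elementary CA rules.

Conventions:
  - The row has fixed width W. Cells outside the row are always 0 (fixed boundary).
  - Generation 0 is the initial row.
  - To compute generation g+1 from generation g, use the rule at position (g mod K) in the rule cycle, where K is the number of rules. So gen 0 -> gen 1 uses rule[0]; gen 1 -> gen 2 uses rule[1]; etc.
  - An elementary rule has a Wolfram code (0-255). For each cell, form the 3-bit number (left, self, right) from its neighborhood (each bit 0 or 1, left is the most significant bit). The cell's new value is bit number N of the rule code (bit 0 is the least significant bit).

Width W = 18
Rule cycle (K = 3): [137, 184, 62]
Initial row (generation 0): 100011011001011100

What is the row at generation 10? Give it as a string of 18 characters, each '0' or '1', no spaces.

Answer: 111000100101111110

Derivation:
Gen 0: 100011011001011100
Gen 1 (rule 137): 001010010000011001
Gen 2 (rule 184): 000101001000010100
Gen 3 (rule 62): 001111111100111110
Gen 4 (rule 137): 101111111000111100
Gen 5 (rule 184): 011111110100111010
Gen 6 (rule 62): 110000001111100111
Gen 7 (rule 137): 100111101111000110
Gen 8 (rule 184): 010111011110100101
Gen 9 (rule 62): 111100110001111111
Gen 10 (rule 137): 111000100101111110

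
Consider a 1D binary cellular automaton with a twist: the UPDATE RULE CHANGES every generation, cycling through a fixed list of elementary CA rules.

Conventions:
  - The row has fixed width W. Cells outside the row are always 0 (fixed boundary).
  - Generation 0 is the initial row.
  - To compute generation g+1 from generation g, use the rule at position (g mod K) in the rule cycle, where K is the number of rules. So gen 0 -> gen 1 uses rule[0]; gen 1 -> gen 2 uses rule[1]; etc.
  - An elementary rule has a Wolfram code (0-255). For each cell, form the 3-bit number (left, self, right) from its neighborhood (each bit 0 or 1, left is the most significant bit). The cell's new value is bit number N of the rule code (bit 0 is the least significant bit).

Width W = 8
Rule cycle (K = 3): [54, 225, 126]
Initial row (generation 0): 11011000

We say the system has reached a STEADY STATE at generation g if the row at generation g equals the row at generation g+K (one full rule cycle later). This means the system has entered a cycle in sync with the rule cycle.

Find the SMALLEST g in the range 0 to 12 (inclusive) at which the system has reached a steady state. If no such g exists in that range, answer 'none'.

Gen 0: 11011000
Gen 1 (rule 54): 00100100
Gen 2 (rule 225): 10000001
Gen 3 (rule 126): 11000011
Gen 4 (rule 54): 00100100
Gen 5 (rule 225): 10000001
Gen 6 (rule 126): 11000011
Gen 7 (rule 54): 00100100
Gen 8 (rule 225): 10000001
Gen 9 (rule 126): 11000011
Gen 10 (rule 54): 00100100
Gen 11 (rule 225): 10000001
Gen 12 (rule 126): 11000011
Gen 13 (rule 54): 00100100
Gen 14 (rule 225): 10000001
Gen 15 (rule 126): 11000011

Answer: 1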